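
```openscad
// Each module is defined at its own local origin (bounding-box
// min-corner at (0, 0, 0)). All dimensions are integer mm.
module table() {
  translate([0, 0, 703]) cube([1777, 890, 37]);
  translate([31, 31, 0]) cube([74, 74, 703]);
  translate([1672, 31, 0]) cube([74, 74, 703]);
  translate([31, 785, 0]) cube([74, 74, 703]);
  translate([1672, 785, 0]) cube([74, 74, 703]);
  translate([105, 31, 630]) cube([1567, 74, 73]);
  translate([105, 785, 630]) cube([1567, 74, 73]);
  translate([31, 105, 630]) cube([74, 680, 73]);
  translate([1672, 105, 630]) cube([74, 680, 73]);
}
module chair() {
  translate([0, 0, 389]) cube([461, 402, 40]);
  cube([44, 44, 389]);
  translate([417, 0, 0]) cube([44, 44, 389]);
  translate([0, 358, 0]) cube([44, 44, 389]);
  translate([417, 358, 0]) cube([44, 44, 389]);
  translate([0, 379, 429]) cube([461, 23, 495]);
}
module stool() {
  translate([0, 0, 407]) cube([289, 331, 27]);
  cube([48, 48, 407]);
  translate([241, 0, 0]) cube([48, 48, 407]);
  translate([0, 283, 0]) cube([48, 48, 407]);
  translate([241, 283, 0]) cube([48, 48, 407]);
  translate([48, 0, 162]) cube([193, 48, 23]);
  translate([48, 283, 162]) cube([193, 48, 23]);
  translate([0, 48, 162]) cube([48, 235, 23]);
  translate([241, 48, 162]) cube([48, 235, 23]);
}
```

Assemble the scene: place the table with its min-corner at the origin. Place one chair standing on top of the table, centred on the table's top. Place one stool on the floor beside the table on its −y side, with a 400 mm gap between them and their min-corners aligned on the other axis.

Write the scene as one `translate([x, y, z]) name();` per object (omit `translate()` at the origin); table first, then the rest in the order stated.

table();
translate([658, 244, 740]) chair();
translate([0, -731, 0]) stool();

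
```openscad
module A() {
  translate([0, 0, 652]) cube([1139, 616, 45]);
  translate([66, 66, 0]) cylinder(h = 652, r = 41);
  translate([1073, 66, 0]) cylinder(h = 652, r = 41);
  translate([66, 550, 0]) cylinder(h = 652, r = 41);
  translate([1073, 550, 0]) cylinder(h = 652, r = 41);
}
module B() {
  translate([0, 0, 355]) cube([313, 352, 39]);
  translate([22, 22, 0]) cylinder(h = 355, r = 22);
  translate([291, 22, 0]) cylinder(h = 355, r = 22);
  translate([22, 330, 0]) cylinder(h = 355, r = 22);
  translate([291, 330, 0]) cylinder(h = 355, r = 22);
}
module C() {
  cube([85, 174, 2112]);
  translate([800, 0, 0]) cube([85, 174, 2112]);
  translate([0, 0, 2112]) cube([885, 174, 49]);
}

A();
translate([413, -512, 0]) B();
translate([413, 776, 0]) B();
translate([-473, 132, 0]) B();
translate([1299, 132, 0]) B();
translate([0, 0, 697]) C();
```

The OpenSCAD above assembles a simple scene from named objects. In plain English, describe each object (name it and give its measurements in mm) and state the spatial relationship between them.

A is a table with a 1139×616 mm rectangular top, 45 mm thick, top surface at z = 697 mm, supported by four round legs of 82 mm diameter, each leg's bounding box inset 25 mm from the nearest pair of top edges, running from the floor.

B is a four-legged stool. The seat is 313×352 mm, 39 mm thick, top at z = 394 mm. It stands on four round legs, each 44 mm in diameter, from z = 0 to the seat underside, each leg's axis is inset half a diameter from the nearest pair of seat edges (so the leg's bounding box is flush with the corner).

C is a door frame. The clear opening is 715 mm wide and 2112 mm high. Two 85 mm wide jambs, 174 mm deep, stand either side of the opening from the floor to the top of the opening. A 49 mm thick head sits across the top of both jambs, spanning the full outside width of the frame.

Four stools sit around the table at the −y, +y, −x, +x sides. The door frame is on top of the table.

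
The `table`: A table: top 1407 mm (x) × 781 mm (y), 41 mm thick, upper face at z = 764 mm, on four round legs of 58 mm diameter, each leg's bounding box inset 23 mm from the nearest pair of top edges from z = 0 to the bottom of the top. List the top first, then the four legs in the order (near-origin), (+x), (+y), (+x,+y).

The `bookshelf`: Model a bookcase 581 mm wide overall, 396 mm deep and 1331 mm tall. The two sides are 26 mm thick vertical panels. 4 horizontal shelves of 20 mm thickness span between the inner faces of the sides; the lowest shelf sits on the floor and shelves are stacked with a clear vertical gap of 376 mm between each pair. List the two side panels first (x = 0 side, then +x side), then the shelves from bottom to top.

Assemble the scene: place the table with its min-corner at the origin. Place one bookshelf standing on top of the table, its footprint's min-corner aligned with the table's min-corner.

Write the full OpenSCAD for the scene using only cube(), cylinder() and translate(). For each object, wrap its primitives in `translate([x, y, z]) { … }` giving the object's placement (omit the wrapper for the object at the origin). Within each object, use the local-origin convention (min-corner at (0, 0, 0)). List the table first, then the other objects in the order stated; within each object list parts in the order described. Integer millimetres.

translate([0, 0, 723]) cube([1407, 781, 41]);
translate([52, 52, 0]) cylinder(h = 723, r = 29);
translate([1355, 52, 0]) cylinder(h = 723, r = 29);
translate([52, 729, 0]) cylinder(h = 723, r = 29);
translate([1355, 729, 0]) cylinder(h = 723, r = 29);
translate([0, 0, 764]) {
  cube([26, 396, 1331]);
  translate([555, 0, 0]) cube([26, 396, 1331]);
  translate([26, 0, 0]) cube([529, 396, 20]);
  translate([26, 0, 396]) cube([529, 396, 20]);
  translate([26, 0, 792]) cube([529, 396, 20]);
  translate([26, 0, 1188]) cube([529, 396, 20]);
}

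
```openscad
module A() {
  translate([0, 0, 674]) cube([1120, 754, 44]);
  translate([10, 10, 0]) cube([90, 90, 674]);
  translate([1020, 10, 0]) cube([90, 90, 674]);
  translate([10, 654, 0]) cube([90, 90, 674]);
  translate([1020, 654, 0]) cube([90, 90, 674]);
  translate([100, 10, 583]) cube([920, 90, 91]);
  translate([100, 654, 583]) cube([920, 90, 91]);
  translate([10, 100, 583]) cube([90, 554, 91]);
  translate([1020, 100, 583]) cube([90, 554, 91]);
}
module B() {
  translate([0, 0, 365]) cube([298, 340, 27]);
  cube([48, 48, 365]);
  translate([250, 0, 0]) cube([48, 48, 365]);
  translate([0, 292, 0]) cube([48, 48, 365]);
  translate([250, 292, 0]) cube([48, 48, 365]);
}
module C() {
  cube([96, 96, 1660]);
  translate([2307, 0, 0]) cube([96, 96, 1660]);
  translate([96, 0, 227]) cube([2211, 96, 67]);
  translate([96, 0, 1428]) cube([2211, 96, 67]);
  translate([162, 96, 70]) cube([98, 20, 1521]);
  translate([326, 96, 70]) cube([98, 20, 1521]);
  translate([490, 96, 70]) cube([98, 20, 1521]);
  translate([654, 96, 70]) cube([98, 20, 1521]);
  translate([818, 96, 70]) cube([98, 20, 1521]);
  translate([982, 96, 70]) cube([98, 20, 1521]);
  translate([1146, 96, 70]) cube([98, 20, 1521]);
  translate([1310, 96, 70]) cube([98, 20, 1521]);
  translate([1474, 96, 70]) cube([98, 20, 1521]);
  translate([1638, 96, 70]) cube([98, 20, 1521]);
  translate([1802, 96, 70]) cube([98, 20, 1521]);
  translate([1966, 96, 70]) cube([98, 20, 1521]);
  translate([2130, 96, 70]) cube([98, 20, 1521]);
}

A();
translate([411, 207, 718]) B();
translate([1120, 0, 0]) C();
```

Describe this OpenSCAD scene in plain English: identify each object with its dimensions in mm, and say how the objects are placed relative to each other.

A is a table with a 1120×754 mm rectangular top, 44 mm thick, top surface at z = 718 mm, supported by four 90×90 mm square legs, each inset 10 mm from the nearest pair of top edges, running from the floor. Four apron rails, 90 mm thick and 91 mm tall, run between adjacent legs with their top edges flush with the underside of the top and their outer faces flush with the legs' outer faces.

B is a four-legged stool. The seat is a 298×340×27 mm slab whose top surface is at z = 392 mm; four square legs, each 48×48 mm in cross-section, run from the floor (z = 0) to the underside of the seat, each flush with a corner of the seat.

C is a fence section. Two 96×96 mm posts, 1660 mm tall, stand on the floor with a clear span of 2211 mm between their inner faces. Two horizontal rails of 96×67 mm section span the gap between the posts with their undersides at z = 227 mm and z = 1428 mm, flush with the posts' −y face. 13 pickets, each 98 mm wide, 20 mm thick and 1521 mm tall, are fixed to the +y face of the rails with their bottoms at z = 70 mm, evenly spaced across the span with equal gaps (rounded down to the nearest mm) at the −x end and between each pair — any rounding remainder accumulates at the +x end.

The stool is on top of the table, centred. The fence section is against the table's +x side, with their −y faces flush.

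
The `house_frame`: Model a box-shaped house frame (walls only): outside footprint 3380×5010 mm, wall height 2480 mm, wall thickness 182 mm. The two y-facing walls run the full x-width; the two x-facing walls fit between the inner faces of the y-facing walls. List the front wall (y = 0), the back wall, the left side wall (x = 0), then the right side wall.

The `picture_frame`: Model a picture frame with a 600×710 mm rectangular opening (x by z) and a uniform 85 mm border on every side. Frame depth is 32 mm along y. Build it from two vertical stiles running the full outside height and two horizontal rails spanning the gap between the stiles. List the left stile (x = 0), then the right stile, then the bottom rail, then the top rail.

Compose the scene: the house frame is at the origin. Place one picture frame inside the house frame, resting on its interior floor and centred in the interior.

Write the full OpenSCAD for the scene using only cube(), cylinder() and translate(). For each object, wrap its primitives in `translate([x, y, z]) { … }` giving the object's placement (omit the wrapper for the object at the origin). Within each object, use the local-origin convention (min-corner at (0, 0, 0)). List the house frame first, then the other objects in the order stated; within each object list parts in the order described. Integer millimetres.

cube([3380, 182, 2480]);
translate([0, 4828, 0]) cube([3380, 182, 2480]);
translate([0, 182, 0]) cube([182, 4646, 2480]);
translate([3198, 182, 0]) cube([182, 4646, 2480]);
translate([1305, 2489, 0]) {
  cube([85, 32, 880]);
  translate([685, 0, 0]) cube([85, 32, 880]);
  translate([85, 0, 0]) cube([600, 32, 85]);
  translate([85, 0, 795]) cube([600, 32, 85]);
}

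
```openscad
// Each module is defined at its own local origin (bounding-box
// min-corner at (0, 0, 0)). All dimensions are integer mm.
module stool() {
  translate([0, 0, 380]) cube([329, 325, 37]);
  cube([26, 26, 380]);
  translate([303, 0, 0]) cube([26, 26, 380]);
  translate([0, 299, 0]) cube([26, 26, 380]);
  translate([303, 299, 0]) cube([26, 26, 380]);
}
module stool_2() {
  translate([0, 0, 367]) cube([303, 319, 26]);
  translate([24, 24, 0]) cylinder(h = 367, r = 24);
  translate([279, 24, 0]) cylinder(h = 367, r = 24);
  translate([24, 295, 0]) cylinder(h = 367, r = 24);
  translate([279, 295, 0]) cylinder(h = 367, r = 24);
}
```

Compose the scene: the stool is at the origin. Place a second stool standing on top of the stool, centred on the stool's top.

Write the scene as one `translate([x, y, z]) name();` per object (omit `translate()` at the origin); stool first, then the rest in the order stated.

stool();
translate([13, 3, 417]) stool_2();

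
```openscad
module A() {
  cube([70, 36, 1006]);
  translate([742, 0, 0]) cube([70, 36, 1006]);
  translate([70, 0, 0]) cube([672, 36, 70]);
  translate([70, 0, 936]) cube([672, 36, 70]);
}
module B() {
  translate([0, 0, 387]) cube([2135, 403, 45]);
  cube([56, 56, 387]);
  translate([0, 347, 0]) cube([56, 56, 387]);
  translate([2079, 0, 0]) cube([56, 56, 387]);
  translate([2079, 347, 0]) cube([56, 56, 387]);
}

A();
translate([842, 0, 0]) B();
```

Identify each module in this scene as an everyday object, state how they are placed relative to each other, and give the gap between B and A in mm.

A is a picture frame. B is a bench. The bench is on the floor beside the picture frame on its +x side. The gap between the bench and the picture frame is 30 mm.

The bench's nearest face is 30 mm from the picture frame's +x face.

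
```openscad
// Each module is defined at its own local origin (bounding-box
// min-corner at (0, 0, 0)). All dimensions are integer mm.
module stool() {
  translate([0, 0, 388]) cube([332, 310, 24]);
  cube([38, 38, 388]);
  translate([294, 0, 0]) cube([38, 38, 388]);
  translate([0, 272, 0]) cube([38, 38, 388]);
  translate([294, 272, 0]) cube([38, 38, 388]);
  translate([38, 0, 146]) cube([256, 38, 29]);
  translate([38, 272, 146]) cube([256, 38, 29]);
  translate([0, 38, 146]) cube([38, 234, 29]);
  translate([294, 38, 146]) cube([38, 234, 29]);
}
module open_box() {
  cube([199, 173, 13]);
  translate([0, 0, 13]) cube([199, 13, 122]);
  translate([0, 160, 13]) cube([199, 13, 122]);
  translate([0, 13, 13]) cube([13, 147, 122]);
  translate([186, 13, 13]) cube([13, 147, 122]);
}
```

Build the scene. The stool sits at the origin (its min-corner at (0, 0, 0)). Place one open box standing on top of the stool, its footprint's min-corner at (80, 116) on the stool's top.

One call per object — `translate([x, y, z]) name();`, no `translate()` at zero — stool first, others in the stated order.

stool();
translate([80, 116, 412]) open_box();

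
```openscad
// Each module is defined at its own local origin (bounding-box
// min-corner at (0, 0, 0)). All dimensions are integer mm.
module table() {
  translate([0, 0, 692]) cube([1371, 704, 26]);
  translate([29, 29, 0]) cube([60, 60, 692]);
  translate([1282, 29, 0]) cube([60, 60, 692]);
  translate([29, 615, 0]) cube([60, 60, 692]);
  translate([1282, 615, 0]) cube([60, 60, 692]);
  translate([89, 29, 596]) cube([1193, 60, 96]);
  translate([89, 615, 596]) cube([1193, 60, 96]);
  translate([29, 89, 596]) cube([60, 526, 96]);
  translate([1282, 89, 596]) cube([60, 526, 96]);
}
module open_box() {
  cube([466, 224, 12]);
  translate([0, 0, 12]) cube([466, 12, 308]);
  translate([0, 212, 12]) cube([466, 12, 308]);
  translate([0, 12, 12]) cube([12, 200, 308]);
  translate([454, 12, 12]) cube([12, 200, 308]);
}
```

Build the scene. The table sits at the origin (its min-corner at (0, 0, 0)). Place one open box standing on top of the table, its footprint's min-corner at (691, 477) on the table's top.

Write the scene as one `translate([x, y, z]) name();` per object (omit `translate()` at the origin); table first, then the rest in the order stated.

table();
translate([691, 477, 718]) open_box();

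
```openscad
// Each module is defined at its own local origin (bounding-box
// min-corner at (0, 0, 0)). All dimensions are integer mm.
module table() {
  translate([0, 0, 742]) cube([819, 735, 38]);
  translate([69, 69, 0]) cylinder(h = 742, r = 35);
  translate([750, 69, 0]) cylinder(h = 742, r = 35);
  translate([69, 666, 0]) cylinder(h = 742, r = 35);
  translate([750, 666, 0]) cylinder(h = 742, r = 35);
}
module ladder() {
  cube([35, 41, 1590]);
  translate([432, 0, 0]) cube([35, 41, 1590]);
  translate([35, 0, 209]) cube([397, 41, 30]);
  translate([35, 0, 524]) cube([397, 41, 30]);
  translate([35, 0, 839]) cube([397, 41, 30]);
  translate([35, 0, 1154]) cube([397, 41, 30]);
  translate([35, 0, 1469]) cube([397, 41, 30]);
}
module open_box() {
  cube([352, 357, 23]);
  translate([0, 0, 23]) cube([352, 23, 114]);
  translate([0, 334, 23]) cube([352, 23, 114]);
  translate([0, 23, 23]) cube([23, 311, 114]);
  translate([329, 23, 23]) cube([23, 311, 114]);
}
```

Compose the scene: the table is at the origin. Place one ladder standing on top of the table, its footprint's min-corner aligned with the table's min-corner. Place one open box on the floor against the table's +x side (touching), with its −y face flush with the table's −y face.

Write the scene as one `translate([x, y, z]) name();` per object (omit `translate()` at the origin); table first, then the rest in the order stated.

table();
translate([0, 0, 780]) ladder();
translate([819, 0, 0]) open_box();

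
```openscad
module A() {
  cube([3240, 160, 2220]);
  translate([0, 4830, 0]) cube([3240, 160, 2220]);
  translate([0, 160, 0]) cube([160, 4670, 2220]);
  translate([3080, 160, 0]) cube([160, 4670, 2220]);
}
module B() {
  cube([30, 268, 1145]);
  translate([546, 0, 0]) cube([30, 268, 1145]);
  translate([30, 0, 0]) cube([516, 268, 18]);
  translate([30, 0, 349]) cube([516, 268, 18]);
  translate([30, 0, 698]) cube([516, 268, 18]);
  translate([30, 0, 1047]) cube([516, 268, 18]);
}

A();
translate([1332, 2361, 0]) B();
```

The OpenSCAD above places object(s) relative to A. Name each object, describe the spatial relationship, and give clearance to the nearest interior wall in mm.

Clearances: x = 1172, y = 2201; minimum 1172 mm.

A is a house frame. B is a bookshelf. The bookshelf sits inside the house frame, centred. The clearance to the nearest interior wall is 1172 mm.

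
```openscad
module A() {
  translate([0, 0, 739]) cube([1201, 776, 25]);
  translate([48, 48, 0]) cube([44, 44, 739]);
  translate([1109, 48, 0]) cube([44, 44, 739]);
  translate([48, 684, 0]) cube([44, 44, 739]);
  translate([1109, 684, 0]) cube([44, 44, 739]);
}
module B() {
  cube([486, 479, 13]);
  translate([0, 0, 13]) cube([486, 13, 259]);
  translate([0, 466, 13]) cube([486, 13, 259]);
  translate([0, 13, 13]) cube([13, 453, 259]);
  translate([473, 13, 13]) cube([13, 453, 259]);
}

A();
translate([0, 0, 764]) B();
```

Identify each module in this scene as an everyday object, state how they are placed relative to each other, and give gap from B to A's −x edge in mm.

A is a table. B is an open box. The open box is on top of the table. The gap from the open box to the table's −x edge is 0 mm.

The open box's min-x is at 0; the table's min-x is 0; gap = 0 mm.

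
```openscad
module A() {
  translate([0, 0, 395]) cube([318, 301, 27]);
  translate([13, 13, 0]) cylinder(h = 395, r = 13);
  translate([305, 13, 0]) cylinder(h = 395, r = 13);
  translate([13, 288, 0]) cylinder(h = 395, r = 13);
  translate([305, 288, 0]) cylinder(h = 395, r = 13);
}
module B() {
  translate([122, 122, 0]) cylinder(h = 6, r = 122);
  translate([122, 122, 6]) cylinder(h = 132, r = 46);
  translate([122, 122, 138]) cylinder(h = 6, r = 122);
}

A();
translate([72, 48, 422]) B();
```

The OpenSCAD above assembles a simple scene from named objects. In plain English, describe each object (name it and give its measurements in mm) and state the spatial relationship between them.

A is a simple wooden stool: a rectangular seat 318 mm (x) by 301 mm (y), 27 mm thick, top face at z = 422 mm, on four round legs, each 26 mm in diameter. The legs rest on z = 0, each leg's axis is inset half a diameter from the nearest pair of seat edges (so the leg's bounding box is flush with the corner).

B is a spool: two coaxial disc flanges of radius 122 mm and thickness 6 mm, joined by a core cylinder of radius 46 mm and height 132 mm. The lower flange rests on z = 0 and the three cylinders share a vertical axis.

The spool is on top of the stool.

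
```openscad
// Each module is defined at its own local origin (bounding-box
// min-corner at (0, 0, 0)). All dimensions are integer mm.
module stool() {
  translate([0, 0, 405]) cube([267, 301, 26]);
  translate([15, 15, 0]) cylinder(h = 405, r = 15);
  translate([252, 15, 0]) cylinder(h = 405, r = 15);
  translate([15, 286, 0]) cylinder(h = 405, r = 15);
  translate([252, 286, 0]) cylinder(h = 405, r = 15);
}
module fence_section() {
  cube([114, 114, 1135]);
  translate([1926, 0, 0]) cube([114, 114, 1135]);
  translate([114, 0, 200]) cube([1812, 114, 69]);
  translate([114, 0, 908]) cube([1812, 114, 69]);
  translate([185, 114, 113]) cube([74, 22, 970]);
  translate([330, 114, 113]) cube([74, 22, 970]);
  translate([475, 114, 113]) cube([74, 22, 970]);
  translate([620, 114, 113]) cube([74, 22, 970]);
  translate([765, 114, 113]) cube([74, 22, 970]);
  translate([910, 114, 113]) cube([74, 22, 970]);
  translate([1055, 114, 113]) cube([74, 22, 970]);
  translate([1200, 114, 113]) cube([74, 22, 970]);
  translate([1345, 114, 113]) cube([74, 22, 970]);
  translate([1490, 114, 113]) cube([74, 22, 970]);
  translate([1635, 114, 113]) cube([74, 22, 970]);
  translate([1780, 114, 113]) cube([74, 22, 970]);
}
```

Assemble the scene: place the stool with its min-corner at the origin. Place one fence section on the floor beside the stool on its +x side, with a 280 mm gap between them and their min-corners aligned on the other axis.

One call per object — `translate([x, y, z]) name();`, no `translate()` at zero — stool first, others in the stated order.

stool();
translate([547, 0, 0]) fence_section();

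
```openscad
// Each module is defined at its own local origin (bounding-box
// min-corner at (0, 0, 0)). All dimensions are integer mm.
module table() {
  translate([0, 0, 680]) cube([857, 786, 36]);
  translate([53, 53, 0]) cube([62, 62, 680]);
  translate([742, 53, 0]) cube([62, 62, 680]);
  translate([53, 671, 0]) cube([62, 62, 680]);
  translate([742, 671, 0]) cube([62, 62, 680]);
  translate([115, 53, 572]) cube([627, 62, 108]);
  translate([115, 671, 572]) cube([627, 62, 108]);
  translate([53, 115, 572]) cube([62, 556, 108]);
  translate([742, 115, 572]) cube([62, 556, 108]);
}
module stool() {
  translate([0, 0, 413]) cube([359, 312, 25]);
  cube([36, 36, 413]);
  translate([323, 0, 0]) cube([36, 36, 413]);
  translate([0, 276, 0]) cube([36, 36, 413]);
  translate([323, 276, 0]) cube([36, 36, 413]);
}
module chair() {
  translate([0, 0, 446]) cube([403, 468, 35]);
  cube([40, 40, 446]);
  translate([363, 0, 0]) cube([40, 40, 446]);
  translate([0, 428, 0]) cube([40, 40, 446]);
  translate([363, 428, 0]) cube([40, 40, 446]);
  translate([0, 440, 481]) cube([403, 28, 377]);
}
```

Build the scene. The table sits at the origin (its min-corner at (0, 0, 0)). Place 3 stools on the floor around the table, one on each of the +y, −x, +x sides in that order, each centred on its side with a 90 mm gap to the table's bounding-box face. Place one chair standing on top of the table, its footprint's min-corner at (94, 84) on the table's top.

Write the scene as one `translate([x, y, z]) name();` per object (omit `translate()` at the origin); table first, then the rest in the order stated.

table();
translate([249, 876, 0]) stool();
translate([-449, 237, 0]) stool();
translate([947, 237, 0]) stool();
translate([94, 84, 716]) chair();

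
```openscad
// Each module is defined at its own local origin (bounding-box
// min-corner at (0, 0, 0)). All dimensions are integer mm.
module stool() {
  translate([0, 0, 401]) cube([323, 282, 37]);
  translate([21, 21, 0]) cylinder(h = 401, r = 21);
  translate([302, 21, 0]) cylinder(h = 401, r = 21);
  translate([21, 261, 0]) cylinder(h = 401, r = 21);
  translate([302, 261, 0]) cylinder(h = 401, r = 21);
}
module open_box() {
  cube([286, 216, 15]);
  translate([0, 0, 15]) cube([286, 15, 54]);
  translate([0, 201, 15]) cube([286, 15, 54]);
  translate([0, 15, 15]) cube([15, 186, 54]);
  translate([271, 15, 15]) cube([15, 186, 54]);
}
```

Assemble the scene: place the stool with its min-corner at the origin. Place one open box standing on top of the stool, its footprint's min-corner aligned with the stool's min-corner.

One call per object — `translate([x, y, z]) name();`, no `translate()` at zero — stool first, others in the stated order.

stool();
translate([0, 0, 438]) open_box();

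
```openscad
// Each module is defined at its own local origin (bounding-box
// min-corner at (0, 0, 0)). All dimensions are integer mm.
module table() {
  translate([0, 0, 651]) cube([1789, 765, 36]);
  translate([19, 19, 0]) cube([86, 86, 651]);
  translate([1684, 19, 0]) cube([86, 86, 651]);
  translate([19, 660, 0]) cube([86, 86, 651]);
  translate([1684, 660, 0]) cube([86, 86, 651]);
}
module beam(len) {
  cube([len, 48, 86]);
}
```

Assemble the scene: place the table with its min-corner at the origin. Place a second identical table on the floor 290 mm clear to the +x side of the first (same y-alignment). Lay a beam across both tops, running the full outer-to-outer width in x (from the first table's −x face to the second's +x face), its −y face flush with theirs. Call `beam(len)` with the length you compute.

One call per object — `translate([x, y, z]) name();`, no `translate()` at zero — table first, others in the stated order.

table();
translate([2079, 0, 0]) table();
translate([0, 0, 687]) beam(3868);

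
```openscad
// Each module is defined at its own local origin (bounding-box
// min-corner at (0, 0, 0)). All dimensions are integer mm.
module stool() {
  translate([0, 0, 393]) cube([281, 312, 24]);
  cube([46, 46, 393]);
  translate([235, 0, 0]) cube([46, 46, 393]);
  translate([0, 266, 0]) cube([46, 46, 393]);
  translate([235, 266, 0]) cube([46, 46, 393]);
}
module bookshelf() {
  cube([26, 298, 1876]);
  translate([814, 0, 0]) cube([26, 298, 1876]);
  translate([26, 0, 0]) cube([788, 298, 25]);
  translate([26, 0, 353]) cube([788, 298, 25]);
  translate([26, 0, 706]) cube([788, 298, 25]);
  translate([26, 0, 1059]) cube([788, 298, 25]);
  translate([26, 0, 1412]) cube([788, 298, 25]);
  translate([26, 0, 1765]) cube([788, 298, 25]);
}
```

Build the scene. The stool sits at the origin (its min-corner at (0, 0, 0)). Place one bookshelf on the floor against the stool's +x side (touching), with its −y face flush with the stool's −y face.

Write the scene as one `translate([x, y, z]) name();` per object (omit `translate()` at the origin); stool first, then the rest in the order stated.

stool();
translate([281, 0, 0]) bookshelf();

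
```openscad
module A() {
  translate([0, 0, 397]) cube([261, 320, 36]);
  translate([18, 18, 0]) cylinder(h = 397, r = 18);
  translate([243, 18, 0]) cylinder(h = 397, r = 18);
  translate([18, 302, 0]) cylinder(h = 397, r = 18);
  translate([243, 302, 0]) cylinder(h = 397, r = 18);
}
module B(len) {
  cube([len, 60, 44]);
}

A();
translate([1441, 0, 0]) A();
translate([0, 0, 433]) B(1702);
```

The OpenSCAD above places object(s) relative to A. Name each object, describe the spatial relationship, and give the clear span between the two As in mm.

Second stool starts at x = 1441; first ends at x = 261; clear span = 1441 − 261 = 1180 mm.

A is a stool. B is a beam. A beam spans the tops of two stools. The clear span between the two stools is 1180 mm.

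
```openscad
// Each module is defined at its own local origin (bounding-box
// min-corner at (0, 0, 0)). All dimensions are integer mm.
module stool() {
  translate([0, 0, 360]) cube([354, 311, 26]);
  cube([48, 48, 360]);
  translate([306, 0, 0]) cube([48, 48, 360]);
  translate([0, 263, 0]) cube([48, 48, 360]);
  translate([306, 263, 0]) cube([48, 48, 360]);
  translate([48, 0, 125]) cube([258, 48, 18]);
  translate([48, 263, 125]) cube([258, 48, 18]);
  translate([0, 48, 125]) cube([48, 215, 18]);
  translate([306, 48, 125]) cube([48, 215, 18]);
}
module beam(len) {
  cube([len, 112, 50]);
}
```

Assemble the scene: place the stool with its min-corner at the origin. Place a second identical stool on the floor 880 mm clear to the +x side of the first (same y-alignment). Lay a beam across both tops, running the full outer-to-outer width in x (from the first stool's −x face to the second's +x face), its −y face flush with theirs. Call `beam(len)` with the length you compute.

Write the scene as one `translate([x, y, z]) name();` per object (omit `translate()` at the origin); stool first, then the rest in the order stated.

stool();
translate([1234, 0, 0]) stool();
translate([0, 0, 386]) beam(1588);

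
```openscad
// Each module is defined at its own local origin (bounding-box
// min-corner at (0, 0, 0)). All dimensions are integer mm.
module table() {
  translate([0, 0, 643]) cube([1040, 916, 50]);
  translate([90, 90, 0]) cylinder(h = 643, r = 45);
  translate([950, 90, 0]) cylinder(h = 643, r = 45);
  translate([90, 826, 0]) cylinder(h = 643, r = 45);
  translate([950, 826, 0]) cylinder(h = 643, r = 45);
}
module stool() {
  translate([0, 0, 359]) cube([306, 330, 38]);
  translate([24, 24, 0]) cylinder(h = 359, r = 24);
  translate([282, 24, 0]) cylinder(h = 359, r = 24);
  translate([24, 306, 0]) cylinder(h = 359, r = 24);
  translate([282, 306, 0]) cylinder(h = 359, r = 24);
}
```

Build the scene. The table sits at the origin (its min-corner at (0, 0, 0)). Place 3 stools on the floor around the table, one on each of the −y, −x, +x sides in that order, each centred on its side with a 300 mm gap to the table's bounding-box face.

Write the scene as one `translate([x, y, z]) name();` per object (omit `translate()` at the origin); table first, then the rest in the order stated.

table();
translate([367, -630, 0]) stool();
translate([-606, 293, 0]) stool();
translate([1340, 293, 0]) stool();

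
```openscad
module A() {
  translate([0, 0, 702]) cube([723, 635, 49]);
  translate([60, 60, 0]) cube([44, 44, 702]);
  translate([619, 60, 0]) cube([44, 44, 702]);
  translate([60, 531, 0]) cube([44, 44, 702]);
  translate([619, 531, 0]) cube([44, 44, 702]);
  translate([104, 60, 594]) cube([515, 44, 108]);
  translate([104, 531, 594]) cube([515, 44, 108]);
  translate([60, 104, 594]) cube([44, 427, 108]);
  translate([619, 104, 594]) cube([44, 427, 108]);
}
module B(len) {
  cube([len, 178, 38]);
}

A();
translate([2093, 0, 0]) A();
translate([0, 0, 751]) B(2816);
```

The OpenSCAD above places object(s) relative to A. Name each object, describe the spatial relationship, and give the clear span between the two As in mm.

Second table starts at x = 2093; first ends at x = 723; clear span = 2093 − 723 = 1370 mm.

A is a table. B is a beam. A beam spans the tops of two tables. The clear span between the two tables is 1370 mm.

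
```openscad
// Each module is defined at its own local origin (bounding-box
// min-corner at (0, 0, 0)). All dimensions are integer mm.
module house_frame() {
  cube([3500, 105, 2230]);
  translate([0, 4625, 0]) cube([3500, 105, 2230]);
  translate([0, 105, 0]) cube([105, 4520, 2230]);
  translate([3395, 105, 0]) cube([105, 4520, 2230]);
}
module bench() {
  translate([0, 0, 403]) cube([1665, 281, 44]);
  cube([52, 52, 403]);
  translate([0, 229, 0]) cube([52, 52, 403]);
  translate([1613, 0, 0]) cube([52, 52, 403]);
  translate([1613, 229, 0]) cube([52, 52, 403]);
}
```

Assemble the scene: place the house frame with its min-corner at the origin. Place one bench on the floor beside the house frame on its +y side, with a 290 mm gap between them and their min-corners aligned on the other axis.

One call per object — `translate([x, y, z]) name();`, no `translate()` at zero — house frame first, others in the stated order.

house_frame();
translate([0, 5020, 0]) bench();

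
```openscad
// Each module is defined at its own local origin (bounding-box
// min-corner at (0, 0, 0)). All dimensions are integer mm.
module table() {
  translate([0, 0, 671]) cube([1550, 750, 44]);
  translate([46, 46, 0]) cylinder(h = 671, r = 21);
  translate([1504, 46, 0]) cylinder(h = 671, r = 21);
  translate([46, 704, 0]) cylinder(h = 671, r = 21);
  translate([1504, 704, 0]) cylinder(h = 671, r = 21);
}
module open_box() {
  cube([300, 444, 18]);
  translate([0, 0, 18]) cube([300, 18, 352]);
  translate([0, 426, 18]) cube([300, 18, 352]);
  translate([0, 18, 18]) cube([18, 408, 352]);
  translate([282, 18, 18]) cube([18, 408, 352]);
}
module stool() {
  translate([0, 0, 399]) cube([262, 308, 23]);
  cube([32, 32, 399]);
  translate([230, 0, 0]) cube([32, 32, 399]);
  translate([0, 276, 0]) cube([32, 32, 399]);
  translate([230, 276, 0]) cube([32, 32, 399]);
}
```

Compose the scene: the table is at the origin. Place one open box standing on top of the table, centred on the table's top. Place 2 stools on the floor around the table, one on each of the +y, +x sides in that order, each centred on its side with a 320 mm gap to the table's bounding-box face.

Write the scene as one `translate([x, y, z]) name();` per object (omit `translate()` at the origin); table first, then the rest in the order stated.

table();
translate([625, 153, 715]) open_box();
translate([644, 1070, 0]) stool();
translate([1870, 221, 0]) stool();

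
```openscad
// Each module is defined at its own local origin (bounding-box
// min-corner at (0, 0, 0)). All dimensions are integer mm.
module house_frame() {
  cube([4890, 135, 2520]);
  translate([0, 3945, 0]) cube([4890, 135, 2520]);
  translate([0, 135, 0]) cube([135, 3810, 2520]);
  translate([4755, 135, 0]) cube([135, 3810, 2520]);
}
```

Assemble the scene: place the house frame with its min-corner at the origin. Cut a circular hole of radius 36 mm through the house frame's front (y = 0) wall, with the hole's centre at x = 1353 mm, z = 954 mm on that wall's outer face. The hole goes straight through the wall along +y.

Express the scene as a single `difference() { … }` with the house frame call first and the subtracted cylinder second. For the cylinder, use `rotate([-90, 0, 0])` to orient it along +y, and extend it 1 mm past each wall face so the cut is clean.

difference() {
  house_frame();
  translate([1353, -1, 954]) rotate([-90, 0, 0]) cylinder(h = 137, r = 36);
}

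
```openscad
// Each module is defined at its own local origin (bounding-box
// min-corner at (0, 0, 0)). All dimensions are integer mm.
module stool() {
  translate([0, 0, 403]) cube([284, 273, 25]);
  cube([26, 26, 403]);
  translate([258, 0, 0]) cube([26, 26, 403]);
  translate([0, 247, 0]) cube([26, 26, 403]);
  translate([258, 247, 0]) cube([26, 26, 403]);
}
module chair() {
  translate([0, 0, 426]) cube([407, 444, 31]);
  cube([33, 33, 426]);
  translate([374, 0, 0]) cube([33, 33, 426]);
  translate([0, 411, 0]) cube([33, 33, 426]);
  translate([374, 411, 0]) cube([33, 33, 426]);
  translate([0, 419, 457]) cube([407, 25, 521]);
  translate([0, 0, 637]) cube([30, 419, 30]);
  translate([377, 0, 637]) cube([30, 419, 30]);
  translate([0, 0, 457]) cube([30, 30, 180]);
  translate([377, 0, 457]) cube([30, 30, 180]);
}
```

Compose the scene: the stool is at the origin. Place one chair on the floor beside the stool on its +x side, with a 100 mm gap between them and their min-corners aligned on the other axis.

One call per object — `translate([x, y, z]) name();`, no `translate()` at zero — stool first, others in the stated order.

stool();
translate([384, 0, 0]) chair();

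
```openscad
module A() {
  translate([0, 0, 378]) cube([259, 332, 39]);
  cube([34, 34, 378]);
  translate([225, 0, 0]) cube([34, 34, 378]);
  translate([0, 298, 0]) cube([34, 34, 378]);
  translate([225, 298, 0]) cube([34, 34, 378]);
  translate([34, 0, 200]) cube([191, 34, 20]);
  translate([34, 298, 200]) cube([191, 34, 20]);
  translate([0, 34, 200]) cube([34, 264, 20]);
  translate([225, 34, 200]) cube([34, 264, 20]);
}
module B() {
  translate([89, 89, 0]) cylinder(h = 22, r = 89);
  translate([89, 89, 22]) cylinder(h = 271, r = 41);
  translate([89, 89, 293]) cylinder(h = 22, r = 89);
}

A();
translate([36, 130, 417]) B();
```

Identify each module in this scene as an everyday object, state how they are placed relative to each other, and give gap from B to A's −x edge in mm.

A is a stool. B is a spool. The spool is on top of the stool. The gap from the spool to the stool's −x edge is 36 mm.

The spool's min-x is at 36; the stool's min-x is 0; gap = 36 mm.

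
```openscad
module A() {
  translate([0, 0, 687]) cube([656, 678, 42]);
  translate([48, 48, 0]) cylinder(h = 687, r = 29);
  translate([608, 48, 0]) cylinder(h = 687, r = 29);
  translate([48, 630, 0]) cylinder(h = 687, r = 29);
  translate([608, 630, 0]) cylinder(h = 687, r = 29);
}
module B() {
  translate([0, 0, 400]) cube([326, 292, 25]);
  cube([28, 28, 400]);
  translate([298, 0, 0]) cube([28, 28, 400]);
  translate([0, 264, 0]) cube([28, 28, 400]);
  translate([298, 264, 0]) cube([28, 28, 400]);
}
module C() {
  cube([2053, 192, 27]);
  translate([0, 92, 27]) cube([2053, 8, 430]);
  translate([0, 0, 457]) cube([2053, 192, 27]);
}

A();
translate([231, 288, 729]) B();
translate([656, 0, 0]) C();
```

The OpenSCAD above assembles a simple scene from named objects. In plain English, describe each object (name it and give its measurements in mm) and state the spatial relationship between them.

A is a rectangular dining table. The top is 656×678×42 mm with its upper surface at z = 729 mm. It stands on four round legs of 58 mm diameter, each leg's bounding box inset 19 mm from the nearest pair of top edges, running from the floor to the underside of the top.

B is a four-legged stool. The seat is 326×292 mm, 25 mm thick, top at z = 425 mm. It stands on four square legs, each 28×28 mm in cross-section, from z = 0 to the seat underside, each flush with a corner of the seat.

C is an I-beam lying along x, 2053 mm long. Overall section height 484 mm. Two flanges 192 mm wide (y) and 27 mm thick, one on the floor and one at the top; a web 8 mm thick runs between them, centred on the flange width.

The stool is on top of the table. The I-beam is against the table's +x side, with their −y faces flush.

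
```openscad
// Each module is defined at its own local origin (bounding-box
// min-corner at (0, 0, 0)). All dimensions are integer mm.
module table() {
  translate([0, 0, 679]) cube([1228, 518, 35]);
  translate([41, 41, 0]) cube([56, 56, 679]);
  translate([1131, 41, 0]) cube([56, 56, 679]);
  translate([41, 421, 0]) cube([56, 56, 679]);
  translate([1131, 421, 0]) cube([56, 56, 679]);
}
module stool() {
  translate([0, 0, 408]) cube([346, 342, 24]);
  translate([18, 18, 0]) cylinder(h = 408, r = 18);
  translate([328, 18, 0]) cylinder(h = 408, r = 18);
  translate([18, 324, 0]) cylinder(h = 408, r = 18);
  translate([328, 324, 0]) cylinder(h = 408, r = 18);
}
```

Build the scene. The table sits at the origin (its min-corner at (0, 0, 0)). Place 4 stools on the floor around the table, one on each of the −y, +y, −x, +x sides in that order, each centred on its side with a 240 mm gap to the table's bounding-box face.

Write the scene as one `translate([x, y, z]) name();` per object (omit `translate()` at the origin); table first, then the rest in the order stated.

table();
translate([441, -582, 0]) stool();
translate([441, 758, 0]) stool();
translate([-586, 88, 0]) stool();
translate([1468, 88, 0]) stool();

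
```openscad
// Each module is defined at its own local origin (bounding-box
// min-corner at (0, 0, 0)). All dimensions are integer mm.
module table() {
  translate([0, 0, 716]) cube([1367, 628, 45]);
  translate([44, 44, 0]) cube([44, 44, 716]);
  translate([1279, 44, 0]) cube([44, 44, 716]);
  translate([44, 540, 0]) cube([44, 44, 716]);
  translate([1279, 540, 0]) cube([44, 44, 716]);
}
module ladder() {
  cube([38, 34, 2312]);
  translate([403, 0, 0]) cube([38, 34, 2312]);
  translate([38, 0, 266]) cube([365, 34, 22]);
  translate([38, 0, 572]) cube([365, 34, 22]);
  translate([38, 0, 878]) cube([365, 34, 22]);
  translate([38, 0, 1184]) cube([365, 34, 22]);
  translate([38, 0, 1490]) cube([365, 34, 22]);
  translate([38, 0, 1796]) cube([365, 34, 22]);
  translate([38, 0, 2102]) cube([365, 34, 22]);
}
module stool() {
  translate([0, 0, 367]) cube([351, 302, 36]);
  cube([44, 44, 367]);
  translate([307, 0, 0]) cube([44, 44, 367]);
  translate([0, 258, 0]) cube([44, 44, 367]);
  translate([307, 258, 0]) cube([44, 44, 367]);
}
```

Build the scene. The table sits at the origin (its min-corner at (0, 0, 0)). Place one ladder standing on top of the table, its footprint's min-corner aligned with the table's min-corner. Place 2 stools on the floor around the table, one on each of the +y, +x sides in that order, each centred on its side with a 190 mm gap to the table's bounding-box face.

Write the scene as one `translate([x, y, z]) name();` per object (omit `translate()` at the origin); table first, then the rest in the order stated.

table();
translate([0, 0, 761]) ladder();
translate([508, 818, 0]) stool();
translate([1557, 163, 0]) stool();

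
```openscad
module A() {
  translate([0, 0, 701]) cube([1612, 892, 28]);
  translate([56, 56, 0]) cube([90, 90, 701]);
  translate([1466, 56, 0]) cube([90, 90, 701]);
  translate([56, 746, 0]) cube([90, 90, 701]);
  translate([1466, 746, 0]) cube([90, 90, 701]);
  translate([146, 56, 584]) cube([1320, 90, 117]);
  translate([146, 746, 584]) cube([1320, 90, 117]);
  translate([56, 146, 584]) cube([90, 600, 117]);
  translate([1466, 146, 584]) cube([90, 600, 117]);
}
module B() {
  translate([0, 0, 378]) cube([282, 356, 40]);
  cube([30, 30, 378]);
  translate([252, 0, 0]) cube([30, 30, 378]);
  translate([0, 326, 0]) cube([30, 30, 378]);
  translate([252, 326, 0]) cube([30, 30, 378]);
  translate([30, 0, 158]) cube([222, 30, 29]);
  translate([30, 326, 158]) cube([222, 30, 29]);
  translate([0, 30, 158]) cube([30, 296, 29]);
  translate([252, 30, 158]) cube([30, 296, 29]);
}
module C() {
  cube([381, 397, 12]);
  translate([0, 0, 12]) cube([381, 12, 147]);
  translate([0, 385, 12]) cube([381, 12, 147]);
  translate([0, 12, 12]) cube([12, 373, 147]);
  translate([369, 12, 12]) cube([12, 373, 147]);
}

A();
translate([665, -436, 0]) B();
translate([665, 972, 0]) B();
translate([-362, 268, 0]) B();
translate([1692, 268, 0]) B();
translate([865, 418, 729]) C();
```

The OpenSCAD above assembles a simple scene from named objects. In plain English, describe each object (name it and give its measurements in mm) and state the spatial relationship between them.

A is a rectangular dining table. The top is 1612×892×28 mm with its upper surface at z = 729 mm. It stands on four 90×90 mm square legs, each inset 56 mm from the nearest pair of top edges, running from the floor to the underside of the top. Four apron rails, 90 mm thick and 117 mm tall, run between adjacent legs with their top edges flush with the underside of the top and their outer faces flush with the legs' outer faces.

B is a four-legged stool. The seat is 282×356 mm, 40 mm thick, top at z = 418 mm. It stands on four square legs, each 30×30 mm in cross-section, from z = 0 to the seat underside, each flush with a corner of the seat. Four stretchers, 30 mm wide and 29 mm tall, connect adjacent legs with their undersides at z = 158 mm, each running between the inner faces of the legs it joins and aligned with the legs' outer faces on the other axis.

C is an open storage box with external size 381×397×159 mm and wall thickness 12 mm (the base is also 12 mm thick). The base covers the whole footprint; the four walls stand on the base, with the y-facing walls full-width and the x-facing walls fitting between their inner faces.

Four stools sit around the table at the −y, +y, −x, +x sides. The open box is on top of the table.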